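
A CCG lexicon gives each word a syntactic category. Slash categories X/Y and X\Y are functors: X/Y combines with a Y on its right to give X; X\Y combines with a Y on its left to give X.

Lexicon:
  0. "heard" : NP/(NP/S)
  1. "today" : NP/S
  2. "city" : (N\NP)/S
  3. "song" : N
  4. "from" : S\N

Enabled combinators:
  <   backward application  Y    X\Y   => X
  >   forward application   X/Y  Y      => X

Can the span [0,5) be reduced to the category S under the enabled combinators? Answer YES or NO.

NP/(NP/S) NP/S (N\NP)/S N S\N
CKY chart[0,5] = {N}; S ∉ chart

NO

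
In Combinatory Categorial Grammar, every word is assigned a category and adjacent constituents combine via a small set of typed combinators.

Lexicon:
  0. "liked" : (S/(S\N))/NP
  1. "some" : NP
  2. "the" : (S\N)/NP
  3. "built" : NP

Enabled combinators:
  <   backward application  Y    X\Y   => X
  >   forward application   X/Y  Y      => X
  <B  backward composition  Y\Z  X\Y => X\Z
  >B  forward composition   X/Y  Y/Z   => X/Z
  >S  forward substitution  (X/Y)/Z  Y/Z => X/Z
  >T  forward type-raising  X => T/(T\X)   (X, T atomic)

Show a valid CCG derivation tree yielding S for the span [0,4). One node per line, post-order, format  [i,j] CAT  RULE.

[0,1] (S/(S\N))/NP  lex  "liked"
[1,2] NP  lex  "some"
[0,2] S/(S\N)  >  k=1
[2,3] (S\N)/NP  lex  "the"
[0,3] S/NP  >B  k=2
[3,4] NP  lex  "built"
[0,4] S  >  k=3

[0,4] S   >
  [0,3] S/NP   >B
    [0,2] S/(S\N)   >
      [0,1] "liked" : (S/(S\N))/NP
      [1,2] "some" : NP
    [2,3] "the" : (S\N)/NP
  [3,4] "built" : NP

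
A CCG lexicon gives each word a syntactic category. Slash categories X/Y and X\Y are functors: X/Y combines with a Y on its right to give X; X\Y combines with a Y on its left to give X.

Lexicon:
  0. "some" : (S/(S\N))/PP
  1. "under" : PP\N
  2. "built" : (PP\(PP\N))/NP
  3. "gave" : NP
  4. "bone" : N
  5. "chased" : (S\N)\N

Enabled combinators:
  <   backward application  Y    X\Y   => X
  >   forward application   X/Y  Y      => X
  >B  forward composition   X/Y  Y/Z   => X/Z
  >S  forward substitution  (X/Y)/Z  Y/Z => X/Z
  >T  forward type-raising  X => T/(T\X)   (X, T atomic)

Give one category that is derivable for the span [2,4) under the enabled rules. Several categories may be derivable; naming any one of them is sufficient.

PP\(PP\N)

[0,6] S   >
  [0,4] S/(S\N)   >
    [0,1] "some" : (S/(S\N))/PP
    [1,4] PP   <
      [1,2] "under" : PP\N
      [2,4] PP\(PP\N)   >
        [2,3] "built" : (PP\(PP\N))/NP
        [3,4] "gave" : NP
  [4,6] S\N   <
    [4,5] "bone" : N
    [5,6] "chased" : (S\N)\N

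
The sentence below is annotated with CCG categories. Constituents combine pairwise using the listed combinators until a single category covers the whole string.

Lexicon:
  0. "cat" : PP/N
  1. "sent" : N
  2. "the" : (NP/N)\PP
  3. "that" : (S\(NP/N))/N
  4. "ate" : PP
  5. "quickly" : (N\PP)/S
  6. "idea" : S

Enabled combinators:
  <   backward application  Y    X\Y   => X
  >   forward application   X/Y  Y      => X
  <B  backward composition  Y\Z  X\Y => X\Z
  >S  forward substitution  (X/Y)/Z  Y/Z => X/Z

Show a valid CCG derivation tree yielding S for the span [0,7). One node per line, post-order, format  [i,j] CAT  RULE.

[0,1] PP/N  lex  "cat"
[1,2] N  lex  "sent"
[0,2] PP  >  k=1
[2,3] (NP/N)\PP  lex  "the"
[3,4] (S\(NP/N))/N  lex  "that"
[4,5] PP  lex  "ate"
[5,6] (N\PP)/S  lex  "quickly"
[6,7] S  lex  "idea"
[5,7] N\PP  >  k=6
[4,7] N  <  k=5
[3,7] S\(NP/N)  >  k=4
[2,7] S\PP  <B  k=3
[0,7] S  <  k=2

[0,7] S   <
  [0,2] PP   >
    [0,1] "cat" : PP/N
    [1,2] "sent" : N
  [2,7] S\PP   <B
    [2,3] "the" : (NP/N)\PP
    [3,7] S\(NP/N)   >
      [3,4] "that" : (S\(NP/N))/N
      [4,7] N   <
        [4,5] "ate" : PP
        [5,7] N\PP   >
          [5,6] "quickly" : (N\PP)/S
          [6,7] "idea" : S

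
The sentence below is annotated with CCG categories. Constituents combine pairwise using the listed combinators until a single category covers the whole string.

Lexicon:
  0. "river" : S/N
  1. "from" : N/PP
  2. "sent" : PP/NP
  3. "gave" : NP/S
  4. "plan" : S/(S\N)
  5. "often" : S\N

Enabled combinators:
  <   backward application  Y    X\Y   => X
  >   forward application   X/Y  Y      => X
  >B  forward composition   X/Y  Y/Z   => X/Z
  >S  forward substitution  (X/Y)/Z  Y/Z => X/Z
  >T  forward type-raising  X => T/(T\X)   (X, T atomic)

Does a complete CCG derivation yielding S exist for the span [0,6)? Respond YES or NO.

YES

[0,6] S   >
  [0,2] S/PP   >B
    [0,1] "river" : S/N
    [1,2] "from" : N/PP
  [2,6] PP   >
    [2,3] "sent" : PP/NP
    [3,6] NP   >
      [3,4] "gave" : NP/S
      [4,6] S   >
        [4,5] "plan" : S/(S\N)
        [5,6] "often" : S\N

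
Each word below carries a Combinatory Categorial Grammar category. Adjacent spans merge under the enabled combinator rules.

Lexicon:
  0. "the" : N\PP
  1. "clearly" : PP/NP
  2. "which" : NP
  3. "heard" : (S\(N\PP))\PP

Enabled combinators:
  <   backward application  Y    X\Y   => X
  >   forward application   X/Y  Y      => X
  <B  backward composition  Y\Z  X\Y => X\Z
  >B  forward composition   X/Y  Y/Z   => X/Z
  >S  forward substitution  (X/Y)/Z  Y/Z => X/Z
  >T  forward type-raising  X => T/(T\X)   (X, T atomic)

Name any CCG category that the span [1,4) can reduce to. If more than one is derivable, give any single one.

[0,4] S   <
  [0,1] "the" : N\PP
  [1,4] S\(N\PP)   <
    [1,3] PP   >
      [1,2] "clearly" : PP/NP
      [2,3] "which" : NP
    [3,4] "heard" : (S\(N\PP))\PP

S\(N\PP)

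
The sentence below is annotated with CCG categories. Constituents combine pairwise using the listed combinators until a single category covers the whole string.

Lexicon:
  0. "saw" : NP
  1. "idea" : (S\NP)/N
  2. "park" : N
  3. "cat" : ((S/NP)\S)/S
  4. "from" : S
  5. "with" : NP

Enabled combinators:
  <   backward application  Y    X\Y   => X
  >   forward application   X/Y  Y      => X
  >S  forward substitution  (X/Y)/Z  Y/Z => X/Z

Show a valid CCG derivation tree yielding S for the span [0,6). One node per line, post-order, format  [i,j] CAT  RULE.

[0,1] NP  lex  "saw"
[1,2] (S\NP)/N  lex  "idea"
[2,3] N  lex  "park"
[1,3] S\NP  >  k=2
[0,3] S  <  k=1
[3,4] ((S/NP)\S)/S  lex  "cat"
[4,5] S  lex  "from"
[3,5] (S/NP)\S  >  k=4
[0,5] S/NP  <  k=3
[5,6] NP  lex  "with"
[0,6] S  >  k=5

[0,6] S   >
  [0,5] S/NP   <
    [0,3] S   <
      [0,1] "saw" : NP
      [1,3] S\NP   >
        [1,2] "idea" : (S\NP)/N
        [2,3] "park" : N
    [3,5] (S/NP)\S   >
      [3,4] "cat" : ((S/NP)\S)/S
      [4,5] "from" : S
  [5,6] "with" : NP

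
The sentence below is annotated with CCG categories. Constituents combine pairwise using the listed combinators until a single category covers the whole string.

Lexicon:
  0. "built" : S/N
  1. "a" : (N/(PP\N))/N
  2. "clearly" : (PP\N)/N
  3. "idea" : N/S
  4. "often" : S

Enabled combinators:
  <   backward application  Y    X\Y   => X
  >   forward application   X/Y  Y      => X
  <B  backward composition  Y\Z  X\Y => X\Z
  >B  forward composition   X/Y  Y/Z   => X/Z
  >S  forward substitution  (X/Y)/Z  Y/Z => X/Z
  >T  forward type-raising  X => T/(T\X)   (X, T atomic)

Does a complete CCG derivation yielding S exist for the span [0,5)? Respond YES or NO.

YES

[0,5] S   >
  [0,1] "built" : S/N
  [1,5] N   >
    [1,4] N/S   >B
      [1,3] N/N   >S
        [1,2] "a" : (N/(PP\N))/N
        [2,3] "clearly" : (PP\N)/N
      [3,4] "idea" : N/S
    [4,5] "often" : S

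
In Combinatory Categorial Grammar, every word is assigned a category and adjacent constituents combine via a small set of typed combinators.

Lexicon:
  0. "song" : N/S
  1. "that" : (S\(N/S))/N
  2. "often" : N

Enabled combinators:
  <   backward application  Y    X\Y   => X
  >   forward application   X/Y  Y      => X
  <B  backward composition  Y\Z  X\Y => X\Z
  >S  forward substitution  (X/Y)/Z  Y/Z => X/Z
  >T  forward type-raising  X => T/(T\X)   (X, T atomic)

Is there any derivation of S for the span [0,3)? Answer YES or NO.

[0,3] S   <
  [0,1] "song" : N/S
  [1,3] S\(N/S)   >
    [1,2] "that" : (S\(N/S))/N
    [2,3] "often" : N

YES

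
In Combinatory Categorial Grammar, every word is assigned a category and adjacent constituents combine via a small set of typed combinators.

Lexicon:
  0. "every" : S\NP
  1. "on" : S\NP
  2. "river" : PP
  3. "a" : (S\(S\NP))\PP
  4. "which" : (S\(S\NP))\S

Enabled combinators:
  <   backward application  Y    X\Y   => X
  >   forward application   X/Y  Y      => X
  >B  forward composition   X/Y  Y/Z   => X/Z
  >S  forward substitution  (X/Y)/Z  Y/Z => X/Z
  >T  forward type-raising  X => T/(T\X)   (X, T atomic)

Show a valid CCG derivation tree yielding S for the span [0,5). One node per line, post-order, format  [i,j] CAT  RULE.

[0,1] S\NP  lex  "every"
[1,2] S\NP  lex  "on"
[2,3] PP  lex  "river"
[3,4] (S\(S\NP))\PP  lex  "a"
[2,4] S\(S\NP)  <  k=3
[1,4] S  <  k=2
[4,5] (S\(S\NP))\S  lex  "which"
[1,5] S\(S\NP)  <  k=4
[0,5] S  <  k=1

[0,5] S   <
  [0,1] "every" : S\NP
  [1,5] S\(S\NP)   <
    [1,4] S   <
      [1,2] "on" : S\NP
      [2,4] S\(S\NP)   <
        [2,3] "river" : PP
        [3,4] "a" : (S\(S\NP))\PP
    [4,5] "which" : (S\(S\NP))\S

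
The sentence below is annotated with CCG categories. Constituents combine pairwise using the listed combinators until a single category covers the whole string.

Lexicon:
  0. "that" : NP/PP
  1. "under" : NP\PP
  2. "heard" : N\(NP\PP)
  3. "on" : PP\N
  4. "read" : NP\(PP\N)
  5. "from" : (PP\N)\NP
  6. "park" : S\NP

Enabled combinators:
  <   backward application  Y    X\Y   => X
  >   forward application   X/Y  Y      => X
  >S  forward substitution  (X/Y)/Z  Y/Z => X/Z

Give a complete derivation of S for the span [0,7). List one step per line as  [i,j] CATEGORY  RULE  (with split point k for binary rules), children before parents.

[0,1] NP/PP  lex  "that"
[1,2] NP\PP  lex  "under"
[2,3] N\(NP\PP)  lex  "heard"
[1,3] N  <  k=2
[3,4] PP\N  lex  "on"
[4,5] NP\(PP\N)  lex  "read"
[3,5] NP  <  k=4
[5,6] (PP\N)\NP  lex  "from"
[3,6] PP\N  <  k=5
[1,6] PP  <  k=3
[0,6] NP  >  k=1
[6,7] S\NP  lex  "park"
[0,7] S  <  k=6

[0,7] S   <
  [0,6] NP   >
    [0,1] "that" : NP/PP
    [1,6] PP   <
      [1,3] N   <
        [1,2] "under" : NP\PP
        [2,3] "heard" : N\(NP\PP)
      [3,6] PP\N   <
        [3,5] NP   <
          [3,4] "on" : PP\N
          [4,5] "read" : NP\(PP\N)
        [5,6] "from" : (PP\N)\NP
  [6,7] "park" : S\NP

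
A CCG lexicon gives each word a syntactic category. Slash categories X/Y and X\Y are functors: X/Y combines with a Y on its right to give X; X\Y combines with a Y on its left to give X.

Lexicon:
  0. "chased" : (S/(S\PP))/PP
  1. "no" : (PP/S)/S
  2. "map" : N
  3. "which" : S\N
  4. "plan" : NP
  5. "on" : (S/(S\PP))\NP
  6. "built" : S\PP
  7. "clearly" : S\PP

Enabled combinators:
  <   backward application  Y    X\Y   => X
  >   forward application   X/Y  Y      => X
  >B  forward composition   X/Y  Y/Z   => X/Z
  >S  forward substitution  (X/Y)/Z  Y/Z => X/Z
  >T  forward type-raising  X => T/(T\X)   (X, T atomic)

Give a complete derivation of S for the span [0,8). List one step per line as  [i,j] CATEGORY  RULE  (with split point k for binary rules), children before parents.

[0,8] S   >
  [0,7] S/(S\PP)   >
    [0,1] "chased" : (S/(S\PP))/PP
    [1,7] PP   >
      [1,4] PP/S   >
        [1,2] "no" : (PP/S)/S
        [2,4] S   <
          [2,3] "map" : N
          [3,4] "which" : S\N
      [4,7] S   >
        [4,6] S/(S\PP)   <
          [4,5] "plan" : NP
          [5,6] "on" : (S/(S\PP))\NP
        [6,7] "built" : S\PP
  [7,8] "clearly" : S\PP

[0,1] (S/(S\PP))/PP  lex  "chased"
[1,2] (PP/S)/S  lex  "no"
[2,3] N  lex  "map"
[3,4] S\N  lex  "which"
[2,4] S  <  k=3
[1,4] PP/S  >  k=2
[4,5] NP  lex  "plan"
[5,6] (S/(S\PP))\NP  lex  "on"
[4,6] S/(S\PP)  <  k=5
[6,7] S\PP  lex  "built"
[4,7] S  >  k=6
[1,7] PP  >  k=4
[0,7] S/(S\PP)  >  k=1
[7,8] S\PP  lex  "clearly"
[0,8] S  >  k=7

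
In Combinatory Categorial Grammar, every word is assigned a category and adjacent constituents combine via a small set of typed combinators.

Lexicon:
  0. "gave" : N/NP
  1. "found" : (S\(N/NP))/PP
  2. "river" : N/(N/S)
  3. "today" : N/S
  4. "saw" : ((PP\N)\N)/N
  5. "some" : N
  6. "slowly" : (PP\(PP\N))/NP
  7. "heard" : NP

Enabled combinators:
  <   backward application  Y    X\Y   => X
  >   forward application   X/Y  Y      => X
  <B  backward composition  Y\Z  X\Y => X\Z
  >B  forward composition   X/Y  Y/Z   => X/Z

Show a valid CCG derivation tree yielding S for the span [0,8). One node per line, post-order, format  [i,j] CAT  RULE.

[0,1] N/NP  lex  "gave"
[1,2] (S\(N/NP))/PP  lex  "found"
[2,3] N/(N/S)  lex  "river"
[3,4] N/S  lex  "today"
[2,4] N  >  k=3
[4,5] ((PP\N)\N)/N  lex  "saw"
[5,6] N  lex  "some"
[4,6] (PP\N)\N  >  k=5
[2,6] PP\N  <  k=4
[6,7] (PP\(PP\N))/NP  lex  "slowly"
[7,8] NP  lex  "heard"
[6,8] PP\(PP\N)  >  k=7
[2,8] PP  <  k=6
[1,8] S\(N/NP)  >  k=2
[0,8] S  <  k=1

[0,8] S   <
  [0,1] "gave" : N/NP
  [1,8] S\(N/NP)   >
    [1,2] "found" : (S\(N/NP))/PP
    [2,8] PP   <
      [2,6] PP\N   <
        [2,4] N   >
          [2,3] "river" : N/(N/S)
          [3,4] "today" : N/S
        [4,6] (PP\N)\N   >
          [4,5] "saw" : ((PP\N)\N)/N
          [5,6] "some" : N
      [6,8] PP\(PP\N)   >
        [6,7] "slowly" : (PP\(PP\N))/NP
        [7,8] "heard" : NP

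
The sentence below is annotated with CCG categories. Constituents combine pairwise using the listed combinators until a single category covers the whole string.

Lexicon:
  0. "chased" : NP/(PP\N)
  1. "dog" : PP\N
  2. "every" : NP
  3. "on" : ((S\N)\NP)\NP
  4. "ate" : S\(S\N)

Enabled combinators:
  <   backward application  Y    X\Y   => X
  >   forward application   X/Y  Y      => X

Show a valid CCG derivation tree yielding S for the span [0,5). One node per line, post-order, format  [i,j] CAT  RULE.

[0,5] S   <
  [0,4] S\N   <
    [0,2] NP   >
      [0,1] "chased" : NP/(PP\N)
      [1,2] "dog" : PP\N
    [2,4] (S\N)\NP   <
      [2,3] "every" : NP
      [3,4] "on" : ((S\N)\NP)\NP
  [4,5] "ate" : S\(S\N)

[0,1] NP/(PP\N)  lex  "chased"
[1,2] PP\N  lex  "dog"
[0,2] NP  >  k=1
[2,3] NP  lex  "every"
[3,4] ((S\N)\NP)\NP  lex  "on"
[2,4] (S\N)\NP  <  k=3
[0,4] S\N  <  k=2
[4,5] S\(S\N)  lex  "ate"
[0,5] S  <  k=4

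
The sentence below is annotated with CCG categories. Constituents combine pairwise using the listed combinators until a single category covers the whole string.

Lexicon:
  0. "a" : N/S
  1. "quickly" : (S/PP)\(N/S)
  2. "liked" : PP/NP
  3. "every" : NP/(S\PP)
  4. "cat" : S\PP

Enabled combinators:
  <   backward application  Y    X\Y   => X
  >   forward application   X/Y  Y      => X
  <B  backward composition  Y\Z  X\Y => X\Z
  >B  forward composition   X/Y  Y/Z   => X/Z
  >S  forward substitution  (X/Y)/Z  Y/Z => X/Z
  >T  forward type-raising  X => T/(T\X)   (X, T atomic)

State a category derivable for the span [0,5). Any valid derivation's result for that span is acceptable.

[0,5] S   >
  [0,2] S/PP   <
    [0,1] "a" : N/S
    [1,2] "quickly" : (S/PP)\(N/S)
  [2,5] PP   >
    [2,3] "liked" : PP/NP
    [3,5] NP   >
      [3,4] "every" : NP/(S\PP)
      [4,5] "cat" : S\PP

S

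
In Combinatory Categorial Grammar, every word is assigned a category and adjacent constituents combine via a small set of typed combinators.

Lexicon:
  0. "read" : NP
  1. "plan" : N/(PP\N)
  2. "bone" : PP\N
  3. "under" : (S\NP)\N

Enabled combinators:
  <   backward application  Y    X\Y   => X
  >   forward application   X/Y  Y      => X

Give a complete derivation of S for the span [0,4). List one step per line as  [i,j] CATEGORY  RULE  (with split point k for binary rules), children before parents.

[0,4] S   <
  [0,1] "read" : NP
  [1,4] S\NP   <
    [1,3] N   >
      [1,2] "plan" : N/(PP\N)
      [2,3] "bone" : PP\N
    [3,4] "under" : (S\NP)\N

[0,1] NP  lex  "read"
[1,2] N/(PP\N)  lex  "plan"
[2,3] PP\N  lex  "bone"
[1,3] N  >  k=2
[3,4] (S\NP)\N  lex  "under"
[1,4] S\NP  <  k=3
[0,4] S  <  k=1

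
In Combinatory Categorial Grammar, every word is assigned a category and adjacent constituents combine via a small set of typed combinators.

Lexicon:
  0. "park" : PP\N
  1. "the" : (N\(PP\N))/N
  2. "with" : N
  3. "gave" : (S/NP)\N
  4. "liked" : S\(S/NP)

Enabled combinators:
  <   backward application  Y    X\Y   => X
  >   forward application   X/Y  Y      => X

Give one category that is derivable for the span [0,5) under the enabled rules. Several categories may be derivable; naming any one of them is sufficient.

[0,5] S   <
  [0,4] S/NP   <
    [0,3] N   <
      [0,1] "park" : PP\N
      [1,3] N\(PP\N)   >
        [1,2] "the" : (N\(PP\N))/N
        [2,3] "with" : N
    [3,4] "gave" : (S/NP)\N
  [4,5] "liked" : S\(S/NP)

S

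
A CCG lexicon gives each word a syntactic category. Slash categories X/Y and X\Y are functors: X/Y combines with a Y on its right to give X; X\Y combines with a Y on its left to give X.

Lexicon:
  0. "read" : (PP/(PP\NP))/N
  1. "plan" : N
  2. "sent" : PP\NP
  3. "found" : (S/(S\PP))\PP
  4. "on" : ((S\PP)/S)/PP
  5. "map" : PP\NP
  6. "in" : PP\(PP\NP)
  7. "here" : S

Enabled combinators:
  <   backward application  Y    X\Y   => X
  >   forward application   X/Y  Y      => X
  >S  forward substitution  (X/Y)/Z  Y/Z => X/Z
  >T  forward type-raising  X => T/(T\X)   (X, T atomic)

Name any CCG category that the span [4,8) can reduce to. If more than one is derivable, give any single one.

S\PP

[0,8] S   >
  [0,4] S/(S\PP)   <
    [0,3] PP   >
      [0,2] PP/(PP\NP)   >
        [0,1] "read" : (PP/(PP\NP))/N
        [1,2] "plan" : N
      [2,3] "sent" : PP\NP
    [3,4] "found" : (S/(S\PP))\PP
  [4,8] S\PP   >
    [4,7] (S\PP)/S   >
      [4,5] "on" : ((S\PP)/S)/PP
      [5,7] PP   <
        [5,6] "map" : PP\NP
        [6,7] "in" : PP\(PP\NP)
    [7,8] "here" : S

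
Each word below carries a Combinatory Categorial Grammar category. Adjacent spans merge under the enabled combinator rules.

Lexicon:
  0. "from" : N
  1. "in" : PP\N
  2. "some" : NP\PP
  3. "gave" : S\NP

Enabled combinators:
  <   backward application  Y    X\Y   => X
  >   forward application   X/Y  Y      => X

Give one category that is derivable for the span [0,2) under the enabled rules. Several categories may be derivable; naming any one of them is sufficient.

PP

[0,4] S   <
  [0,3] NP   <
    [0,2] PP   <
      [0,1] "from" : N
      [1,2] "in" : PP\N
    [2,3] "some" : NP\PP
  [3,4] "gave" : S\NP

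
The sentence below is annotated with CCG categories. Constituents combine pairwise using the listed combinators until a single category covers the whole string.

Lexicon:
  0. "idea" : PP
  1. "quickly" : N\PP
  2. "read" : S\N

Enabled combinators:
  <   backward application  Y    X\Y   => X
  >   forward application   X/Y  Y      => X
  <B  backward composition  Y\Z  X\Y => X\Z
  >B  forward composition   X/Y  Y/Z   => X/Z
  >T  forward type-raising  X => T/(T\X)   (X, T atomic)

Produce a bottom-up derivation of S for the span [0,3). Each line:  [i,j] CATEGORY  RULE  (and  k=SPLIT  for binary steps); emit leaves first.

[0,3] S   <
  [0,2] N   >
    [0,1] N/(N\PP)   >T
      [0,1] "idea" : PP
    [1,2] "quickly" : N\PP
  [2,3] "read" : S\N

[0,1] PP  lex  "idea"
[0,1] N/(N\PP)  >T
[1,2] N\PP  lex  "quickly"
[0,2] N  >  k=1
[2,3] S\N  lex  "read"
[0,3] S  <  k=2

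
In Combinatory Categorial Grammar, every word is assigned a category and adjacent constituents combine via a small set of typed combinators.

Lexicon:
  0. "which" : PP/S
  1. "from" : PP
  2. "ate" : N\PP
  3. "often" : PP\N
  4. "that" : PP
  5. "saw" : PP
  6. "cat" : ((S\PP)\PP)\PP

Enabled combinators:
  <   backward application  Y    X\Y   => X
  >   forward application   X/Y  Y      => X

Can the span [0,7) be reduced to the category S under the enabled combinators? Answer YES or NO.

NO

PP/S PP N\PP PP\N PP PP ((S\PP)\PP)\PP
CKY chart[0,7] = {PP}; S ∉ chart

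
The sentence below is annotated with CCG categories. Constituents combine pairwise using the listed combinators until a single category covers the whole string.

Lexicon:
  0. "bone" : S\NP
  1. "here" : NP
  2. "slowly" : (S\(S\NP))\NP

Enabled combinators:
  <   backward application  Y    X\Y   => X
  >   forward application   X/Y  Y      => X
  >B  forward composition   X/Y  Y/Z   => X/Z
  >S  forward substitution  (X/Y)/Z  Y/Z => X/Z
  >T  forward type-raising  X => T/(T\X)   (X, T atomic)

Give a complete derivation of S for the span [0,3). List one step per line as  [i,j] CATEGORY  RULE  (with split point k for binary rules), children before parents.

[0,3] S   <
  [0,1] "bone" : S\NP
  [1,3] S\(S\NP)   <
    [1,2] "here" : NP
    [2,3] "slowly" : (S\(S\NP))\NP

[0,1] S\NP  lex  "bone"
[1,2] NP  lex  "here"
[2,3] (S\(S\NP))\NP  lex  "slowly"
[1,3] S\(S\NP)  <  k=2
[0,3] S  <  k=1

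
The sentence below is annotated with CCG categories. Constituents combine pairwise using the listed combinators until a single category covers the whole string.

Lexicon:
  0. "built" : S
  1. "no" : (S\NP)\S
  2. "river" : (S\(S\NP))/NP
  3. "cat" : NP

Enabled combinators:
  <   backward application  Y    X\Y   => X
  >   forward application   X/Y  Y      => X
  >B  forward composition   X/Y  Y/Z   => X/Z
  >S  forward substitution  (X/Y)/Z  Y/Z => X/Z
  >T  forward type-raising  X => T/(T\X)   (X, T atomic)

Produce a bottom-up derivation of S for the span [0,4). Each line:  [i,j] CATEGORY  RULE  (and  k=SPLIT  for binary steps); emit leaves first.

[0,1] S  lex  "built"
[1,2] (S\NP)\S  lex  "no"
[0,2] S\NP  <  k=1
[2,3] (S\(S\NP))/NP  lex  "river"
[3,4] NP  lex  "cat"
[2,4] S\(S\NP)  >  k=3
[0,4] S  <  k=2

[0,4] S   <
  [0,2] S\NP   <
    [0,1] "built" : S
    [1,2] "no" : (S\NP)\S
  [2,4] S\(S\NP)   >
    [2,3] "river" : (S\(S\NP))/NP
    [3,4] "cat" : NP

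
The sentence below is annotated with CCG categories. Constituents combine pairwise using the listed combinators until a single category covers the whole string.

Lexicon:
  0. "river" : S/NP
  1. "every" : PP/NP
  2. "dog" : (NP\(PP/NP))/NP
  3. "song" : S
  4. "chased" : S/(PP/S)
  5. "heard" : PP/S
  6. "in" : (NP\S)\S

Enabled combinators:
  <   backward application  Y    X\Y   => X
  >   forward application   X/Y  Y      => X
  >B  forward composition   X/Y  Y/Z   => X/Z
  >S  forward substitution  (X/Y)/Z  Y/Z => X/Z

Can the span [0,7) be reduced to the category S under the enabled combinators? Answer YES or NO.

YES

[0,7] S   >
  [0,1] "river" : S/NP
  [1,7] NP   <
    [1,2] "every" : PP/NP
    [2,7] NP\(PP/NP)   >
      [2,3] "dog" : (NP\(PP/NP))/NP
      [3,7] NP   <
        [3,4] "song" : S
        [4,7] NP\S   <
          [4,6] S   >
            [4,5] "chased" : S/(PP/S)
            [5,6] "heard" : PP/S
          [6,7] "in" : (NP\S)\S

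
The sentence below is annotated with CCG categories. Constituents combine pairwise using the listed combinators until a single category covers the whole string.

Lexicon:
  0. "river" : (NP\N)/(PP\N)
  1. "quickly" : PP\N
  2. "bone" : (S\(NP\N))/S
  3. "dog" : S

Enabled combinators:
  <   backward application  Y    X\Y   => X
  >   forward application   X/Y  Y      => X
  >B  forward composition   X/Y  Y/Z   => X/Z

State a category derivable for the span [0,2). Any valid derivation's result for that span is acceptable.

NP\N

[0,4] S   <
  [0,2] NP\N   >
    [0,1] "river" : (NP\N)/(PP\N)
    [1,2] "quickly" : PP\N
  [2,4] S\(NP\N)   >
    [2,3] "bone" : (S\(NP\N))/S
    [3,4] "dog" : S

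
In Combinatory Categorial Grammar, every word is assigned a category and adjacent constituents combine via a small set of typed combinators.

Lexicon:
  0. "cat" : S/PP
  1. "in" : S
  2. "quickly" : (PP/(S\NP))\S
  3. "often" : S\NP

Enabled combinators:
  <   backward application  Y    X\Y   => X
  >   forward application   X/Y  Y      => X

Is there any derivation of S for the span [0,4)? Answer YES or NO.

YES

[0,4] S   >
  [0,1] "cat" : S/PP
  [1,4] PP   >
    [1,3] PP/(S\NP)   <
      [1,2] "in" : S
      [2,3] "quickly" : (PP/(S\NP))\S
    [3,4] "often" : S\NP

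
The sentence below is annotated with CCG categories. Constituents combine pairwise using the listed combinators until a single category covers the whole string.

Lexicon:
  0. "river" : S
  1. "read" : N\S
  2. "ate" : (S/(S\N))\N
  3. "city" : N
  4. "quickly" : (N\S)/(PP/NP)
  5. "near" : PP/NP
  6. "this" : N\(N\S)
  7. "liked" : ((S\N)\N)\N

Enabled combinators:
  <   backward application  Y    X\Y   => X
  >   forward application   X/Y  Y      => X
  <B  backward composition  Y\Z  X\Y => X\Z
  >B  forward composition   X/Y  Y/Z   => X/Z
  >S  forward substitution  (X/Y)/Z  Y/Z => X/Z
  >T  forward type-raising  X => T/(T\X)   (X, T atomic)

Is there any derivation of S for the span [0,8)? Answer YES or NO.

[0,8] S   >
  [0,3] S/(S\N)   <
    [0,2] N   <
      [0,1] "river" : S
      [1,2] "read" : N\S
    [2,3] "ate" : (S/(S\N))\N
  [3,8] S\N   <
    [3,4] "city" : N
    [4,8] (S\N)\N   <
      [4,7] N   <
        [4,6] N\S   >
          [4,5] "quickly" : (N\S)/(PP/NP)
          [5,6] "near" : PP/NP
        [6,7] "this" : N\(N\S)
      [7,8] "liked" : ((S\N)\N)\N

YES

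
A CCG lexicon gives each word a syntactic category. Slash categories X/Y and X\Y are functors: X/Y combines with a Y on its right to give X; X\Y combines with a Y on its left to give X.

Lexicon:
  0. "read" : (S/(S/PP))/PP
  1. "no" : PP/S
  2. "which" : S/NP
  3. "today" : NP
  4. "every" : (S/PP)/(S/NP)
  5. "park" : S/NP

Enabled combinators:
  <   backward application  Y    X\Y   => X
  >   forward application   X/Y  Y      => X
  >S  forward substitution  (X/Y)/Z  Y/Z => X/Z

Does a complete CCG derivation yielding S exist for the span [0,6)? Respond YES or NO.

YES

[0,6] S   >
  [0,4] S/(S/PP)   >
    [0,1] "read" : (S/(S/PP))/PP
    [1,4] PP   >
      [1,2] "no" : PP/S
      [2,4] S   >
        [2,3] "which" : S/NP
        [3,4] "today" : NP
  [4,6] S/PP   >
    [4,5] "every" : (S/PP)/(S/NP)
    [5,6] "park" : S/NP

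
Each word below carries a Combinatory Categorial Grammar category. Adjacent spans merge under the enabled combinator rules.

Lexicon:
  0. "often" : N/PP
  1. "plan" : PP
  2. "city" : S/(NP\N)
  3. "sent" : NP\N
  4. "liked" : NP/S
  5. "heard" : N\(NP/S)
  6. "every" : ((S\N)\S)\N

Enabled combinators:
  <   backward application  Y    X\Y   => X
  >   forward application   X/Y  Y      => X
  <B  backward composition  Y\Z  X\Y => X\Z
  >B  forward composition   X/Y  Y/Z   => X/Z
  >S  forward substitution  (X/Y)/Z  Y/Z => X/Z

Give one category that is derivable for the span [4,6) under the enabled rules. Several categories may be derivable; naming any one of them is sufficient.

N

[0,7] S   <
  [0,2] N   >
    [0,1] "often" : N/PP
    [1,2] "plan" : PP
  [2,7] S\N   <
    [2,4] S   >
      [2,3] "city" : S/(NP\N)
      [3,4] "sent" : NP\N
    [4,7] (S\N)\S   <
      [4,6] N   <
        [4,5] "liked" : NP/S
        [5,6] "heard" : N\(NP/S)
      [6,7] "every" : ((S\N)\S)\N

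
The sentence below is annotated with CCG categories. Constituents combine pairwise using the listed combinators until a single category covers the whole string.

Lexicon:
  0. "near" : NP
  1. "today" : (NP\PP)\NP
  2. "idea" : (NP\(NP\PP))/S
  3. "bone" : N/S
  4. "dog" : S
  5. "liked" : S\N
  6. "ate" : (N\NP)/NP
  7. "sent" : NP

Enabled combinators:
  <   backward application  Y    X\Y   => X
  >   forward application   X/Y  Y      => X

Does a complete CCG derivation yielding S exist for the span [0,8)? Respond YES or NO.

NO

NP (NP\PP)\NP (NP\(NP\PP))/S N/S S S\N (N\NP)/NP NP
CKY chart[0,8] = {N}; S ∉ chart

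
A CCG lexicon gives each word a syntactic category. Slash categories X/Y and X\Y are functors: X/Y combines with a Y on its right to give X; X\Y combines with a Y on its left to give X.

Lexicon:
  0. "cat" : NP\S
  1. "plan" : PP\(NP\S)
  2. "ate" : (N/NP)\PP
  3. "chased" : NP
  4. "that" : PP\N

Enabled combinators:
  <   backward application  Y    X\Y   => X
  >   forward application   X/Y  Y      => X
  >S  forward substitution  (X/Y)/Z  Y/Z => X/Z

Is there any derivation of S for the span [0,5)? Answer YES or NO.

NO

NP\S PP\(NP\S) (N/NP)\PP NP PP\N
CKY chart[0,5] = {PP}; S ∉ chart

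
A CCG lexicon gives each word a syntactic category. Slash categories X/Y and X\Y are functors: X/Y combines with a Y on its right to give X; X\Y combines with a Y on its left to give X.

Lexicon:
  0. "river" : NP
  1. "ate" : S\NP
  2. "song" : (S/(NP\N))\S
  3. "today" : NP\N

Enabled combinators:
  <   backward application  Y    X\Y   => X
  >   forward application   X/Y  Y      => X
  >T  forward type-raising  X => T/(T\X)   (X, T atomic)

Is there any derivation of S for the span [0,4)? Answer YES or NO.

[0,4] S   >
  [0,3] S/(NP\N)   <
    [0,2] S   <
      [0,1] "river" : NP
      [1,2] "ate" : S\NP
    [2,3] "song" : (S/(NP\N))\S
  [3,4] "today" : NP\N

YES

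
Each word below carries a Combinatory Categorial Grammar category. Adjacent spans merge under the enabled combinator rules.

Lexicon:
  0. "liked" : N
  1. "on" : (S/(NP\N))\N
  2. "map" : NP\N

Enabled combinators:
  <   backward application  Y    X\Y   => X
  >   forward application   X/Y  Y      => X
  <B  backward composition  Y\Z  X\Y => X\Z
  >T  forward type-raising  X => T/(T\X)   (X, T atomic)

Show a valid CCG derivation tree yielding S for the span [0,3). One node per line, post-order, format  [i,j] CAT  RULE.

[0,1] N  lex  "liked"
[1,2] (S/(NP\N))\N  lex  "on"
[0,2] S/(NP\N)  <  k=1
[2,3] NP\N  lex  "map"
[0,3] S  >  k=2

[0,3] S   >
  [0,2] S/(NP\N)   <
    [0,1] "liked" : N
    [1,2] "on" : (S/(NP\N))\N
  [2,3] "map" : NP\N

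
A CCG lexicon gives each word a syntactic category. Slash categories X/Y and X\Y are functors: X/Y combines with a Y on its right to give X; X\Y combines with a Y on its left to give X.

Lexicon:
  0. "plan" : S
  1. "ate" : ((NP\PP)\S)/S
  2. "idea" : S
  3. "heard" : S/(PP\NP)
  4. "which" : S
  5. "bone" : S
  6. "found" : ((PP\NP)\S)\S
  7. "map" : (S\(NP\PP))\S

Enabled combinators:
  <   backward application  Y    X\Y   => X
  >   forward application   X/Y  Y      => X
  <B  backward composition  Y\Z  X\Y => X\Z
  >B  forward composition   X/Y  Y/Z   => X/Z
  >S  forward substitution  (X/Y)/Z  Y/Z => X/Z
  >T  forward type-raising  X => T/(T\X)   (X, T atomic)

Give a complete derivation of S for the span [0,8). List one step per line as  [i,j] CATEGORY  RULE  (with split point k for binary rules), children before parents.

[0,1] S  lex  "plan"
[1,2] ((NP\PP)\S)/S  lex  "ate"
[2,3] S  lex  "idea"
[1,3] (NP\PP)\S  >  k=2
[0,3] NP\PP  <  k=1
[3,4] S/(PP\NP)  lex  "heard"
[4,5] S  lex  "which"
[5,6] S  lex  "bone"
[6,7] ((PP\NP)\S)\S  lex  "found"
[5,7] (PP\NP)\S  <  k=6
[4,7] PP\NP  <  k=5
[3,7] S  >  k=4
[7,8] (S\(NP\PP))\S  lex  "map"
[3,8] S\(NP\PP)  <  k=7
[0,8] S  <  k=3

[0,8] S   <
  [0,3] NP\PP   <
    [0,1] "plan" : S
    [1,3] (NP\PP)\S   >
      [1,2] "ate" : ((NP\PP)\S)/S
      [2,3] "idea" : S
  [3,8] S\(NP\PP)   <
    [3,7] S   >
      [3,4] "heard" : S/(PP\NP)
      [4,7] PP\NP   <
        [4,5] "which" : S
        [5,7] (PP\NP)\S   <
          [5,6] "bone" : S
          [6,7] "found" : ((PP\NP)\S)\S
    [7,8] "map" : (S\(NP\PP))\S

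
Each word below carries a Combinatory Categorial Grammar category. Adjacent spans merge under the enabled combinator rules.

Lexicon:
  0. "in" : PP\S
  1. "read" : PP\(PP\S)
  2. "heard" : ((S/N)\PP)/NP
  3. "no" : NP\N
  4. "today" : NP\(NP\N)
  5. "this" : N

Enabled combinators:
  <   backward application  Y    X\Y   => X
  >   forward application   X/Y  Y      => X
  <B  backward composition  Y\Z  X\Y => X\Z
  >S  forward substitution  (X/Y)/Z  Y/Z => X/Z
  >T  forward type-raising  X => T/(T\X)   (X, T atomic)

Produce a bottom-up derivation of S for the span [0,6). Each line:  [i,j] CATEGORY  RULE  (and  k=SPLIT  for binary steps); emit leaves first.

[0,1] PP\S  lex  "in"
[1,2] PP\(PP\S)  lex  "read"
[0,2] PP  <  k=1
[2,3] ((S/N)\PP)/NP  lex  "heard"
[3,4] NP\N  lex  "no"
[4,5] NP\(NP\N)  lex  "today"
[3,5] NP  <  k=4
[2,5] (S/N)\PP  >  k=3
[0,5] S/N  <  k=2
[5,6] N  lex  "this"
[0,6] S  >  k=5

[0,6] S   >
  [0,5] S/N   <
    [0,2] PP   <
      [0,1] "in" : PP\S
      [1,2] "read" : PP\(PP\S)
    [2,5] (S/N)\PP   >
      [2,3] "heard" : ((S/N)\PP)/NP
      [3,5] NP   <
        [3,4] "no" : NP\N
        [4,5] "today" : NP\(NP\N)
  [5,6] "this" : N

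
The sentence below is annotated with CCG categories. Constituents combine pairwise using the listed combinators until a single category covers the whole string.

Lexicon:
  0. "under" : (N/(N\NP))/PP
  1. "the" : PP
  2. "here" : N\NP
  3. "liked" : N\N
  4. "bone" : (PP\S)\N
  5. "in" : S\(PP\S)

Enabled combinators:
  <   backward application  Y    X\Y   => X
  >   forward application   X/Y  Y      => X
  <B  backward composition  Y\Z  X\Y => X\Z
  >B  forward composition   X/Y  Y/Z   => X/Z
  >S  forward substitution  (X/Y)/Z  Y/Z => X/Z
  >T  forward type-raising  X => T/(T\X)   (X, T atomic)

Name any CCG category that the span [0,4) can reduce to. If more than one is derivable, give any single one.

[0,6] S   <
  [0,4] N   >
    [0,2] N/(N\NP)   >
      [0,1] "under" : (N/(N\NP))/PP
      [1,2] "the" : PP
    [2,4] N\NP   <B
      [2,3] "here" : N\NP
      [3,4] "liked" : N\N
  [4,6] S\N   <B
    [4,5] "bone" : (PP\S)\N
    [5,6] "in" : S\(PP\S)

N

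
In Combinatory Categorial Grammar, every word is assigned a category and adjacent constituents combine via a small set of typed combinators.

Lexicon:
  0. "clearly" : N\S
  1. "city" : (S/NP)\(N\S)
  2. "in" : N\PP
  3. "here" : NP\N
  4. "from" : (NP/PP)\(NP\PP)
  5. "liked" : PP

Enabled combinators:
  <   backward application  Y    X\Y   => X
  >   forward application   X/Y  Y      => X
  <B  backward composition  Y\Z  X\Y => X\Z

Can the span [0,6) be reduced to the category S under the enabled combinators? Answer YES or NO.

[0,6] S   >
  [0,2] S/NP   <
    [0,1] "clearly" : N\S
    [1,2] "city" : (S/NP)\(N\S)
  [2,6] NP   >
    [2,5] NP/PP   <
      [2,4] NP\PP   <B
        [2,3] "in" : N\PP
        [3,4] "here" : NP\N
      [4,5] "from" : (NP/PP)\(NP\PP)
    [5,6] "liked" : PP

YES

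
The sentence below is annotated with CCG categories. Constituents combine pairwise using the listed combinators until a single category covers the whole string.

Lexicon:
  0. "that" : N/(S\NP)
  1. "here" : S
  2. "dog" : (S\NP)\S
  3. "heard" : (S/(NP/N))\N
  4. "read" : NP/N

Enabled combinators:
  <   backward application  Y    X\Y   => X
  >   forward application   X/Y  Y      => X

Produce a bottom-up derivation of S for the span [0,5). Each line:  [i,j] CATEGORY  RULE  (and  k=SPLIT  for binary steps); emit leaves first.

[0,5] S   >
  [0,4] S/(NP/N)   <
    [0,3] N   >
      [0,1] "that" : N/(S\NP)
      [1,3] S\NP   <
        [1,2] "here" : S
        [2,3] "dog" : (S\NP)\S
    [3,4] "heard" : (S/(NP/N))\N
  [4,5] "read" : NP/N

[0,1] N/(S\NP)  lex  "that"
[1,2] S  lex  "here"
[2,3] (S\NP)\S  lex  "dog"
[1,3] S\NP  <  k=2
[0,3] N  >  k=1
[3,4] (S/(NP/N))\N  lex  "heard"
[0,4] S/(NP/N)  <  k=3
[4,5] NP/N  lex  "read"
[0,5] S  >  k=4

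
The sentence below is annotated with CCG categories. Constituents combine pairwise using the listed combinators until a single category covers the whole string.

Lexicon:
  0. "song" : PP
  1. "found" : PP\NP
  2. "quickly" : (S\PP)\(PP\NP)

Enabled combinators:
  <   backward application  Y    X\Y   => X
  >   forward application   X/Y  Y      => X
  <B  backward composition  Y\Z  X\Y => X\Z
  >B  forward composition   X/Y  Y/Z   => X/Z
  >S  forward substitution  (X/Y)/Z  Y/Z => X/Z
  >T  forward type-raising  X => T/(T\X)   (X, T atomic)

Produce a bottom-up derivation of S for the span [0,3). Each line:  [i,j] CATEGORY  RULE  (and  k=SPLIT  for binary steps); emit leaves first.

[0,3] S   <
  [0,1] "song" : PP
  [1,3] S\PP   <
    [1,2] "found" : PP\NP
    [2,3] "quickly" : (S\PP)\(PP\NP)

[0,1] PP  lex  "song"
[1,2] PP\NP  lex  "found"
[2,3] (S\PP)\(PP\NP)  lex  "quickly"
[1,3] S\PP  <  k=2
[0,3] S  <  k=1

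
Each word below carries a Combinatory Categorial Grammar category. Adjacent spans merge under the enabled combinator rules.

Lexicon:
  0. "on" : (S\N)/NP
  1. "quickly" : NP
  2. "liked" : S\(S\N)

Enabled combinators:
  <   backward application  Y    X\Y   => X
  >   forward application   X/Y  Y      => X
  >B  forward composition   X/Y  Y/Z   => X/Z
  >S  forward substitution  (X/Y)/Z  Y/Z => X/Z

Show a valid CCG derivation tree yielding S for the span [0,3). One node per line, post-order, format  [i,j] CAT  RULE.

[0,3] S   <
  [0,2] S\N   >
    [0,1] "on" : (S\N)/NP
    [1,2] "quickly" : NP
  [2,3] "liked" : S\(S\N)

[0,1] (S\N)/NP  lex  "on"
[1,2] NP  lex  "quickly"
[0,2] S\N  >  k=1
[2,3] S\(S\N)  lex  "liked"
[0,3] S  <  k=2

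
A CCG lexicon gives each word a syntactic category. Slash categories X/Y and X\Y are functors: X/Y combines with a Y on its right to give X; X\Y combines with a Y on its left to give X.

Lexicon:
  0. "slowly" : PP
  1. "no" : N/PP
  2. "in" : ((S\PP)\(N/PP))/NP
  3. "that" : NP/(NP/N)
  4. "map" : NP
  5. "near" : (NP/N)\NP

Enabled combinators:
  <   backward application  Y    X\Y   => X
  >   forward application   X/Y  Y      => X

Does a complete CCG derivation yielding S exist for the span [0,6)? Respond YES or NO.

[0,6] S   <
  [0,1] "slowly" : PP
  [1,6] S\PP   <
    [1,2] "no" : N/PP
    [2,6] (S\PP)\(N/PP)   >
      [2,3] "in" : ((S\PP)\(N/PP))/NP
      [3,6] NP   >
        [3,4] "that" : NP/(NP/N)
        [4,6] NP/N   <
          [4,5] "map" : NP
          [5,6] "near" : (NP/N)\NP

YES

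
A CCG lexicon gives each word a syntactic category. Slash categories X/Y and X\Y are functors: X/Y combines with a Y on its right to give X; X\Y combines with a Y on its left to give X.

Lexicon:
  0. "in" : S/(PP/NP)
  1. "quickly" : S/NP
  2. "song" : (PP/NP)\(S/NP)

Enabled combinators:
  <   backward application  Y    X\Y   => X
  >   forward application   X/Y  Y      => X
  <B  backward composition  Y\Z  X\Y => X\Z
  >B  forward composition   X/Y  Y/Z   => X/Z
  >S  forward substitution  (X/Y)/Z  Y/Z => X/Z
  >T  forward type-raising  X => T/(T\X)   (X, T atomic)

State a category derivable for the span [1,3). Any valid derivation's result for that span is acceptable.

[0,3] S   >
  [0,1] "in" : S/(PP/NP)
  [1,3] PP/NP   <
    [1,2] "quickly" : S/NP
    [2,3] "song" : (PP/NP)\(S/NP)

PP/NP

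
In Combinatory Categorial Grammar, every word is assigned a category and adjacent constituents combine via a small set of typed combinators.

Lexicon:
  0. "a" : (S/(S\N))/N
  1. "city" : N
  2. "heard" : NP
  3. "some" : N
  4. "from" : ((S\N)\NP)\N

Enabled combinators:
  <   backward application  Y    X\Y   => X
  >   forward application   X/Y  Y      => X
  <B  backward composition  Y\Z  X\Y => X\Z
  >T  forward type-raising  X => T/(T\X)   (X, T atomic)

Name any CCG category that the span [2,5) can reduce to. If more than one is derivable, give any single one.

[0,5] S   >
  [0,2] S/(S\N)   >
    [0,1] "a" : (S/(S\N))/N
    [1,2] "city" : N
  [2,5] S\N   <
    [2,3] "heard" : NP
    [3,5] (S\N)\NP   <
      [3,4] "some" : N
      [4,5] "from" : ((S\N)\NP)\N

S\N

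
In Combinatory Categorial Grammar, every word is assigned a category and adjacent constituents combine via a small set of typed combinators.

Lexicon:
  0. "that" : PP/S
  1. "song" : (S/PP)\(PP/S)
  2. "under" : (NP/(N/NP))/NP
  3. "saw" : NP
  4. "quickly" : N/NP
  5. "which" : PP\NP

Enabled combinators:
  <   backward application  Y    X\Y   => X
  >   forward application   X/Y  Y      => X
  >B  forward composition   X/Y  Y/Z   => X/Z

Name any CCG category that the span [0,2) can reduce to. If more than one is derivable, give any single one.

[0,6] S   >
  [0,2] S/PP   <
    [0,1] "that" : PP/S
    [1,2] "song" : (S/PP)\(PP/S)
  [2,6] PP   <
    [2,5] NP   >
      [2,4] NP/(N/NP)   >
        [2,3] "under" : (NP/(N/NP))/NP
        [3,4] "saw" : NP
      [4,5] "quickly" : N/NP
    [5,6] "which" : PP\NP

S/PP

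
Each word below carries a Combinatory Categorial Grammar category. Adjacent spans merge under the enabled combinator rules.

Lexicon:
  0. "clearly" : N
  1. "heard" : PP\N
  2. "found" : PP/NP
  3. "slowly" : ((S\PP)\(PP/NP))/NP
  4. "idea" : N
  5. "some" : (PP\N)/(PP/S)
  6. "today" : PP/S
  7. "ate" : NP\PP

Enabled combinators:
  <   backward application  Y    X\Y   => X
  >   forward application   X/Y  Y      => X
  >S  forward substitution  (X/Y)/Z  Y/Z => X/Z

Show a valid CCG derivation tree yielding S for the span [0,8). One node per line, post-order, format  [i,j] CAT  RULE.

[0,8] S   <
  [0,2] PP   <
    [0,1] "clearly" : N
    [1,2] "heard" : PP\N
  [2,8] S\PP   <
    [2,3] "found" : PP/NP
    [3,8] (S\PP)\(PP/NP)   >
      [3,4] "slowly" : ((S\PP)\(PP/NP))/NP
      [4,8] NP   <
        [4,7] PP   <
          [4,5] "idea" : N
          [5,7] PP\N   >
            [5,6] "some" : (PP\N)/(PP/S)
            [6,7] "today" : PP/S
        [7,8] "ate" : NP\PP

[0,1] N  lex  "clearly"
[1,2] PP\N  lex  "heard"
[0,2] PP  <  k=1
[2,3] PP/NP  lex  "found"
[3,4] ((S\PP)\(PP/NP))/NP  lex  "slowly"
[4,5] N  lex  "idea"
[5,6] (PP\N)/(PP/S)  lex  "some"
[6,7] PP/S  lex  "today"
[5,7] PP\N  >  k=6
[4,7] PP  <  k=5
[7,8] NP\PP  lex  "ate"
[4,8] NP  <  k=7
[3,8] (S\PP)\(PP/NP)  >  k=4
[2,8] S\PP  <  k=3
[0,8] S  <  k=2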